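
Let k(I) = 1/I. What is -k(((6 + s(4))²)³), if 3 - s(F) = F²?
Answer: -1/117649 ≈ -8.4999e-6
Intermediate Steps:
s(F) = 3 - F²
-k(((6 + s(4))²)³) = -1/(((6 + (3 - 1*4²))²)³) = -1/(((6 + (3 - 1*16))²)³) = -1/(((6 + (3 - 16))²)³) = -1/(((6 - 13)²)³) = -1/(((-7)²)³) = -1/(49³) = -1/117649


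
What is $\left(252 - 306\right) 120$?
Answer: $-6480$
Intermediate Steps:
$\left(252 - 306\right) 120 = \left(-54\right) 120 = -6480$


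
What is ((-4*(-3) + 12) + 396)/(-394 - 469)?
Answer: -420/863 ≈ -0.48667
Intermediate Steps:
((-4*(-3) + 12) + 396)/(-394 - 469) = ((12 + 12) + 396)/(-863) = (24 + 396)*(-1/863) = 420*(-1/863) = -420/863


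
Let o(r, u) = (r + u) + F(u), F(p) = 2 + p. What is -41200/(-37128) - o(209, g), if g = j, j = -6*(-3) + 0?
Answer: -1141177/4641 ≈ -245.89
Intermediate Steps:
j = 18 (j = 18 + 0 = 18)
g = 18
o(r, u) = 2 + r + 2*u (o(r, u) = (r + u) + (2 + u) = 2 + r + 2*u)
-41200/(-37128) - o(209, g) = -41200/(-37128) - (2 + 209 + 2*18) = -41200*(-1/37128) - (2 + 209 + 36) = 5150/4641 - 1*247 = 5150/4641 - 247 = -1141177/4641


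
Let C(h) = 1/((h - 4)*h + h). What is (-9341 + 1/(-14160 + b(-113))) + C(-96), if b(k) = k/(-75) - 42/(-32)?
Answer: -1508196135373271/161459815968 ≈ -9341.0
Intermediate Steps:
b(k) = 21/16 - k/75 (b(k) = k*(-1/75) - 42*(-1/32) = -k/75 + 21/16 = 21/16 - k/75)
C(h) = 1/(h + h*(-4 + h)) (C(h) = 1/((-4 + h)*h + h) = 1/(h*(-4 + h) + h) = 1/(h + h*(-4 + h)))
(-9341 + 1/(-14160 + b(-113))) + C(-96) = (-9341 + 1/(-14160 + (21/16 - 1/75*(-113)))) + 1/((-96)*(-3 - 96)) = (-9341 + 1/(-14160 + (21/16 + 113/75))) - 1/96/(-99) = (-9341 + 1/(-14160 + 3383/1200)) - 1/96*(-1/99) = (-9341 + 1/(-16988617/1200)) + 1/9504 = (-9341 - 1200/16988617) + 1/9504 = -158690672597/16988617 + 1/9504 = -1508196135373271/161459815968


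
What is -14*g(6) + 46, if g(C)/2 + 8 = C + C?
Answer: -66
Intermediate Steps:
g(C) = -16 + 4*C (g(C) = -16 + 2*(C + C) = -16 + 2*(2*C) = -16 + 4*C)
-14*g(6) + 46 = -14*(-16 + 4*6) + 46 = -14*(-16 + 24) + 46 = -14*8 + 46 = -112 + 46 = -66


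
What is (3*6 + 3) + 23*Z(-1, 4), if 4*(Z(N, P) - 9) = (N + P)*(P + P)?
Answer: 366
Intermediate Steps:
Z(N, P) = 9 + P*(N + P)/2 (Z(N, P) = 9 + ((N + P)*(P + P))/4 = 9 + ((N + P)*(2*P))/4 = 9 + (2*P*(N + P))/4 = 9 + P*(N + P)/2)
(3*6 + 3) + 23*Z(-1, 4) = (3*6 + 3) + 23*(9 + (½)*4² + (½)*(-1)*4) = (18 + 3) + 23*(9 + (½)*16 - 2) = 21 + 23*(9 + 8 - 2) = 21 + 23*15 = 21 + 345 = 366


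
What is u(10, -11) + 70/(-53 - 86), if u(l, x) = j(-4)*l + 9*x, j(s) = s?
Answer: -19391/139 ≈ -139.50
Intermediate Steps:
u(l, x) = -4*l + 9*x
u(10, -11) + 70/(-53 - 86) = (-4*10 + 9*(-11)) + 70/(-53 - 86) = (-40 - 99) + 70/(-139) = -139 - 1/139*70 = -139 - 70/139 = -19391/139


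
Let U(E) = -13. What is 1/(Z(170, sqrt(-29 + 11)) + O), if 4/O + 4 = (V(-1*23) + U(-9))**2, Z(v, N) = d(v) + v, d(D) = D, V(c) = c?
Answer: 323/109821 ≈ 0.0029412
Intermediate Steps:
Z(v, N) = 2*v (Z(v, N) = v + v = 2*v)
O = 1/323 (O = 4/(-4 + (-1*23 - 13)**2) = 4/(-4 + (-23 - 13)**2) = 4/(-4 + (-36)**2) = 4/(-4 + 1296) = 4/1292 = 4*(1/1292) = 1/323 ≈ 0.0030960)
1/(Z(170, sqrt(-29 + 11)) + O) = 1/(2*170 + 1/323) = 1/(340 + 1/323) = 1/(109821/323) = 323/109821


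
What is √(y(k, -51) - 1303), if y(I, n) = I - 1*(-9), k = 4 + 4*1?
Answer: I*√1286 ≈ 35.861*I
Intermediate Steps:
k = 8 (k = 4 + 4 = 8)
y(I, n) = 9 + I (y(I, n) = I + 9 = 9 + I)
√(y(k, -51) - 1303) = √((9 + 8) - 1303) = √(17 - 1303) = √(-1286) = I*√1286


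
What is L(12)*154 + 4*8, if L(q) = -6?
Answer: -892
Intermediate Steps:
L(12)*154 + 4*8 = -6*154 + 4*8 = -924 + 32 = -892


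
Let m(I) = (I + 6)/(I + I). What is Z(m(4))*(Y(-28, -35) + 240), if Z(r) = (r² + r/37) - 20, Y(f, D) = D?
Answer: -2233475/592 ≈ -3772.8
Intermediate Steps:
m(I) = (6 + I)/(2*I) (m(I) = (6 + I)/((2*I)) = (6 + I)*(1/(2*I)) = (6 + I)/(2*I))
Z(r) = -20 + r² + r/37 (Z(r) = (r² + r/37) - 20 = -20 + r² + r/37)
Z(m(4))*(Y(-28, -35) + 240) = (-20 + ((½)*(6 + 4)/4)² + ((½)*(6 + 4)/4)/37)*(-35 + 240) = (-20 + ((½)*(¼)*10)² + ((½)*(¼)*10)/37)*205 = (-20 + (5/4)² + (1/37)*(5/4))*205 = (-20 + 25/16 + 5/148)*205 = -10895/592*205 = -2233475/592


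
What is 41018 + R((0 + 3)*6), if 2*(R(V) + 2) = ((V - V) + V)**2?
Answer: 41178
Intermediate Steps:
R(V) = -2 + V**2/2 (R(V) = -2 + ((V - V) + V)**2/2 = -2 + (0 + V)**2/2 = -2 + V**2/2)
41018 + R((0 + 3)*6) = 41018 + (-2 + ((0 + 3)*6)**2/2) = 41018 + (-2 + (3*6)**2/2) = 41018 + (-2 + (1/2)*18**2) = 41018 + (-2 + (1/2)*324) = 41018 + (-2 + 162) = 41018 + 160 = 41178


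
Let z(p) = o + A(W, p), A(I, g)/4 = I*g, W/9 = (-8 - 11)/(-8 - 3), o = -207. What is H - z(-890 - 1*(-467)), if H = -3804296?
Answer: -41555647/11 ≈ -3.7778e+6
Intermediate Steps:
W = 171/11 (W = 9*((-8 - 11)/(-8 - 3)) = 9*(-19/(-11)) = 9*(-19*(-1/11)) = 9*(19/11) = 171/11 ≈ 15.545)
A(I, g) = 4*I*g (A(I, g) = 4*(I*g) = 4*I*g)
z(p) = -207 + 684*p/11 (z(p) = -207 + 4*(171/11)*p = -207 + 684*p/11)
H - z(-890 - 1*(-467)) = -3804296 - (-207 + 684*(-890 - 1*(-467))/11) = -3804296 - (-207 + 684*(-890 + 467)/11) = -3804296 - (-207 + (684/11)*(-423)) = -3804296 - (-207 - 289332/11) = -3804296 - 1*(-291609/11) = -3804296 + 291609/11 = -41555647/11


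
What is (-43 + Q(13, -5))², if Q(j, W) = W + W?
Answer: 2809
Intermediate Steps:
Q(j, W) = 2*W
(-43 + Q(13, -5))² = (-43 + 2*(-5))² = (-43 - 10)² = (-53)² = 2809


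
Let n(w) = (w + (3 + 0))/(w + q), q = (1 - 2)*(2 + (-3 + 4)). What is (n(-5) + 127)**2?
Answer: 259081/16 ≈ 16193.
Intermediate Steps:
q = -3 (q = -(2 + 1) = -1*3 = -3)
n(w) = (3 + w)/(-3 + w) (n(w) = (w + (3 + 0))/(w - 3) = (w + 3)/(-3 + w) = (3 + w)/(-3 + w))
(n(-5) + 127)**2 = ((3 - 5)/(-3 - 5) + 127)**2 = (-2/(-8) + 127)**2 = (-1/8*(-2) + 127)**2 = (1/4 + 127)**2 = (509/4)**2 = 259081/16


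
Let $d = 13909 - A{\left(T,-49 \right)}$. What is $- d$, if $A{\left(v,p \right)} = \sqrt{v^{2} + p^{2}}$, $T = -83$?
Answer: $-13909 + \sqrt{9290} \approx -13813.0$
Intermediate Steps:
$A{\left(v,p \right)} = \sqrt{p^{2} + v^{2}}$
$d = 13909 - \sqrt{9290}$ ($d = 13909 - \sqrt{\left(-49\right)^{2} + \left(-83\right)^{2}} = 13909 - \sqrt{2401 + 6889} = 13909 - \sqrt{9290} \approx 13813.0$)
$- d = - (13909 - \sqrt{9290}) = -13909 + \sqrt{9290}$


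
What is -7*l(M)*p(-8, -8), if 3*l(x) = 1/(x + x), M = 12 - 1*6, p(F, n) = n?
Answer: 14/9 ≈ 1.5556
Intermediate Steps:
M = 6 (M = 12 - 6 = 6)
l(x) = 1/(6*x) (l(x) = 1/(3*(x + x)) = 1/(3*((2*x))) = (1/(2*x))/3 = 1/(6*x))
-7*l(M)*p(-8, -8) = -7*(⅙)/6*(-8) = -7*(⅙)*(⅙)*(-8) = -7*(-8)/36 = -7*(-2/9) = 14/9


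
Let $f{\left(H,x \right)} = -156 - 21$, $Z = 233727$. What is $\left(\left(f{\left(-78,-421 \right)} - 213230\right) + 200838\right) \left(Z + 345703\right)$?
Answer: $-7282855670$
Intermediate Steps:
$f{\left(H,x \right)} = -177$
$\left(\left(f{\left(-78,-421 \right)} - 213230\right) + 200838\right) \left(Z + 345703\right) = \left(\left(-177 - 213230\right) + 200838\right) \left(233727 + 345703\right) = \left(-213407 + 200838\right) 579430 = \left(-12569\right) 579430 = -7282855670$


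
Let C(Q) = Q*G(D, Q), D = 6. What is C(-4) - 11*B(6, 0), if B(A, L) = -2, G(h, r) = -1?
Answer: 26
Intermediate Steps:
C(Q) = -Q (C(Q) = Q*(-1) = -Q)
C(-4) - 11*B(6, 0) = -1*(-4) - 11*(-2) = 4 + 22 = 26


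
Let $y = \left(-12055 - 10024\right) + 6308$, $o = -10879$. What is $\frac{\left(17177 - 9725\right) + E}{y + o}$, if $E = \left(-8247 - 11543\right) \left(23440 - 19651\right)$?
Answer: $\frac{37488429}{13325} \approx 2813.4$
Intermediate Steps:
$E = -74984310$ ($E = \left(-19790\right) 3789 = -74984310$)
$y = -15771$ ($y = -22079 + 6308 = -15771$)
$\frac{\left(17177 - 9725\right) + E}{y + o} = \frac{\left(17177 - 9725\right) - 74984310}{-15771 - 10879} = \frac{\left(17177 - 9725\right) - 74984310}{-26650} = \left(7452 - 74984310\right) \left(- \frac{1}{26650}\right) = \left(-74976858\right) \left(- \frac{1}{26650}\right) = \frac{37488429}{13325}$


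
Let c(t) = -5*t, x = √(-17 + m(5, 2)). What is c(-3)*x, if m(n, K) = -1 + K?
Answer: 60*I ≈ 60.0*I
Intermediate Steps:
x = 4*I (x = √(-17 + (-1 + 2)) = √(-17 + 1) = √(-16) = 4*I ≈ 4.0*I)
c(-3)*x = (-5*(-3))*(4*I) = 15*(4*I) = 60*I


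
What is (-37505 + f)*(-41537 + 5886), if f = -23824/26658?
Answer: 17822507348107/13329 ≈ 1.3371e+9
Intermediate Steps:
f = -11912/13329 (f = -23824*1/26658 = -11912/13329 ≈ -0.89369)
(-37505 + f)*(-41537 + 5886) = (-37505 - 11912/13329)*(-41537 + 5886) = -499916057/13329*(-35651) = 17822507348107/13329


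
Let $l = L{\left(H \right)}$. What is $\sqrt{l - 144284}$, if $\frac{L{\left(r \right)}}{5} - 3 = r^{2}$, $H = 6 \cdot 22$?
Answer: $i \sqrt{57149} \approx 239.06 i$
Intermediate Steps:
$H = 132$
$L{\left(r \right)} = 15 + 5 r^{2}$
$l = 87135$ ($l = 15 + 5 \cdot 132^{2} = 15 + 5 \cdot 17424 = 15 + 87120 = 87135$)
$\sqrt{l - 144284} = \sqrt{87135 - 144284} = \sqrt{-57149} = i \sqrt{57149}$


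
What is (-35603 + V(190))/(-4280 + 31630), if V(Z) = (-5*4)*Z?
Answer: -39403/27350 ≈ -1.4407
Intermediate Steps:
V(Z) = -20*Z
(-35603 + V(190))/(-4280 + 31630) = (-35603 - 20*190)/(-4280 + 31630) = (-35603 - 3800)/27350 = -39403*1/27350 = -39403/27350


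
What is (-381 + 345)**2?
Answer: 1296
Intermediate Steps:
(-381 + 345)**2 = (-36)**2 = 1296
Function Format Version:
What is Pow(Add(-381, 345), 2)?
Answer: 1296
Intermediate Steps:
Pow(Add(-381, 345), 2) = Pow(-36, 2) = 1296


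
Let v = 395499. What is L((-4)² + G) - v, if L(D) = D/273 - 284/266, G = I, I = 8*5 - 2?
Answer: -683819275/1729 ≈ -3.9550e+5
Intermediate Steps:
I = 38 (I = 40 - 2 = 38)
G = 38
L(D) = -142/133 + D/273 (L(D) = D*(1/273) - 284*1/266 = D/273 - 142/133 = -142/133 + D/273)
L((-4)² + G) - v = (-142/133 + ((-4)² + 38)/273) - 1*395499 = (-142/133 + (16 + 38)/273) - 395499 = (-142/133 + (1/273)*54) - 395499 = (-142/133 + 18/91) - 395499 = -1504/1729 - 395499 = -683819275/1729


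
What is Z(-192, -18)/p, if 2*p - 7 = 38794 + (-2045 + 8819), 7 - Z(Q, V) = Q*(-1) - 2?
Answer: -366/45575 ≈ -0.0080307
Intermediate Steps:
Z(Q, V) = 9 + Q (Z(Q, V) = 7 - (Q*(-1) - 2) = 7 - (-Q - 2) = 7 - (-2 - Q) = 7 + (2 + Q) = 9 + Q)
p = 45575/2 (p = 7/2 + (38794 + (-2045 + 8819))/2 = 7/2 + (38794 + 6774)/2 = 7/2 + (½)*45568 = 7/2 + 22784 = 45575/2 ≈ 22788.)
Z(-192, -18)/p = (9 - 192)/(45575/2) = -183*2/45575 = -366/45575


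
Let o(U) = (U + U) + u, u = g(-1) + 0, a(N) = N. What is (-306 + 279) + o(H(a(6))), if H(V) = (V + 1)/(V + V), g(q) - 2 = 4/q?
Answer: -167/6 ≈ -27.833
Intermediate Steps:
g(q) = 2 + 4/q
H(V) = (1 + V)/(2*V) (H(V) = (1 + V)/((2*V)) = (1 + V)*(1/(2*V)) = (1 + V)/(2*V))
u = -2 (u = (2 + 4/(-1)) + 0 = (2 + 4*(-1)) + 0 = (2 - 4) + 0 = -2 + 0 = -2)
o(U) = -2 + 2*U (o(U) = (U + U) - 2 = 2*U - 2 = -2 + 2*U)
(-306 + 279) + o(H(a(6))) = (-306 + 279) + (-2 + 2*((½)*(1 + 6)/6)) = -27 + (-2 + 2*((½)*(⅙)*7)) = -27 + (-2 + 2*(7/12)) = -27 + (-2 + 7/6) = -27 - ⅚ = -167/6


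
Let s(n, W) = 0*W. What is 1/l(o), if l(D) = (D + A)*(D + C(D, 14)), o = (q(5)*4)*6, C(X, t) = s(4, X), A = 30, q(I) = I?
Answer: 1/18000 ≈ 5.5556e-5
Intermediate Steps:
s(n, W) = 0
C(X, t) = 0
o = 120 (o = (5*4)*6 = 20*6 = 120)
l(D) = D*(30 + D) (l(D) = (D + 30)*(D + 0) = (30 + D)*D = D*(30 + D))
1/l(o) = 1/(120*(30 + 120)) = 1/(120*150) = 1/18000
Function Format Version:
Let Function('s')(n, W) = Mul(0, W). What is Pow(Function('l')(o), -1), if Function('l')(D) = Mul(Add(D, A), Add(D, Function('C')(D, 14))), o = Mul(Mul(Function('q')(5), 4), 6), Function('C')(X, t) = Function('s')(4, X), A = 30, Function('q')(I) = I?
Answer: Rational(1, 18000) ≈ 5.5556e-5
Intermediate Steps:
Function('s')(n, W) = 0
Function('C')(X, t) = 0
o = 120 (o = Mul(Mul(5, 4), 6) = Mul(20, 6) = 120)
Function('l')(D) = Mul(D, Add(30, D)) (Function('l')(D) = Mul(Add(D, 30), Add(D, 0)) = Mul(Add(30, D), D) = Mul(D, Add(30, D)))
Pow(Function('l')(o), -1) = Pow(Mul(120, Add(30, 120)), -1) = Pow(Mul(120, 150), -1) = Pow(18000, -1) = Rational(1, 18000)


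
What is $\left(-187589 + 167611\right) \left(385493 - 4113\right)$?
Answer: $-7619209640$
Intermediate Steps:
$\left(-187589 + 167611\right) \left(385493 - 4113\right) = \left(-19978\right) 381380 = -7619209640$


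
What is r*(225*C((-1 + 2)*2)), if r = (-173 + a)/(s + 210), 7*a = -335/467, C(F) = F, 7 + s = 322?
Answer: -3395232/22883 ≈ -148.37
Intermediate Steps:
s = 315 (s = -7 + 322 = 315)
a = -335/3269 (a = (-335/467)/7 = (-335*1/467)/7 = (1/7)*(-335/467) = -335/3269 ≈ -0.10248)
r = -188624/572075 (r = (-173 - 335/3269)/(315 + 210) = -565872/3269/525 = -565872/3269*1/525 = -188624/572075 ≈ -0.32972)
r*(225*C((-1 + 2)*2)) = -1697616*(-1 + 2)*2/22883 = -1697616*1*2/22883 = -1697616*2/22883 = -188624/572075*450 = -3395232/22883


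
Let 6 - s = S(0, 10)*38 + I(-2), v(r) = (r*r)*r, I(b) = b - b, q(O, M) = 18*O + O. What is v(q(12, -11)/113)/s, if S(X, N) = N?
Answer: -5926176/269821739 ≈ -0.021963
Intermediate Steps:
q(O, M) = 19*O
I(b) = 0
v(r) = r**3 (v(r) = r**2*r = r**3)
s = -374 (s = 6 - (10*38 + 0) = 6 - (380 + 0) = 6 - 1*380 = 6 - 380 = -374)
v(q(12, -11)/113)/s = ((19*12)/113)**3/(-374) = (228*(1/113))**3*(-1/374) = (228/113)**3*(-1/374) = (11852352/1442897)*(-1/374) = -5926176/269821739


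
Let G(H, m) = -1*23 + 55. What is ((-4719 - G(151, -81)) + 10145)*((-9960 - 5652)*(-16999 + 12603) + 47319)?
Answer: 370447357374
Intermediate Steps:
G(H, m) = 32 (G(H, m) = -23 + 55 = 32)
((-4719 - G(151, -81)) + 10145)*((-9960 - 5652)*(-16999 + 12603) + 47319) = ((-4719 - 1*32) + 10145)*((-9960 - 5652)*(-16999 + 12603) + 47319) = ((-4719 - 32) + 10145)*(-15612*(-4396) + 47319) = (-4751 + 10145)*(68630352 + 47319) = 5394*68677671 = 370447357374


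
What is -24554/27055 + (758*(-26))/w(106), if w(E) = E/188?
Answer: -50122095722/1433915 ≈ -34955.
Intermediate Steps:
w(E) = E/188 (w(E) = E*(1/188) = E/188)
-24554/27055 + (758*(-26))/w(106) = -24554/27055 + (758*(-26))/(((1/188)*106)) = -24554*1/27055 - 19708/53/94 = -24554/27055 - 19708*94/53 = -24554/27055 - 1852552/53 = -50122095722/1433915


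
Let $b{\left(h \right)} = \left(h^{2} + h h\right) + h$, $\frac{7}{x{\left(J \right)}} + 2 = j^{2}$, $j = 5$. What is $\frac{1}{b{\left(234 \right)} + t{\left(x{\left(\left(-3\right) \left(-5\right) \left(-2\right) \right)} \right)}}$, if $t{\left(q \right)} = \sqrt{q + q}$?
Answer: $\frac{180297}{19786874561} - \frac{\sqrt{322}}{277016243854} \approx 9.1119 \cdot 10^{-6}$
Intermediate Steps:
$x{\left(J \right)} = \frac{7}{23}$ ($x{\left(J \right)} = \frac{7}{-2 + 5^{2}} = \frac{7}{-2 + 25} = \frac{7}{23}$)
$b{\left(h \right)} = h + 2 h^{2}$ ($b{\left(h \right)} = \left(h^{2} + h^{2}\right) + h = 2 h^{2} + h = h + 2 h^{2}$)
$t{\left(q \right)} = \sqrt{2} \sqrt{q}$ ($t{\left(q \right)} = \sqrt{2 q} = \sqrt{2} \sqrt{q}$)
$\frac{1}{b{\left(234 \right)} + t{\left(x{\left(\left(-3\right) \left(-5\right) \left(-2\right) \right)} \right)}} = \frac{1}{234 \left(1 + 2 \cdot 234\right) + \sqrt{2} \sqrt{\frac{7}{23}}} = \frac{1}{234 \left(1 + 468\right) + \sqrt{2} \frac{\sqrt{161}}{23}} = \frac{1}{234 \cdot 469 + \frac{\sqrt{322}}{23}} = \frac{1}{109746 + \frac{\sqrt{322}}{23}}$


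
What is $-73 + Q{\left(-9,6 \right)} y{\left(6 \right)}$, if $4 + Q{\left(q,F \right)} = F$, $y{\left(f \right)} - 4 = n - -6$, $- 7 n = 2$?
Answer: $- \frac{375}{7} \approx -53.571$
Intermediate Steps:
$n = - \frac{2}{7}$ ($n = \left(- \frac{1}{7}\right) 2 = - \frac{2}{7} \approx -0.28571$)
$y{\left(f \right)} = \frac{68}{7}$ ($y{\left(f \right)} = 4 - - \frac{40}{7} = 4 + \left(- \frac{2}{7} + 6\right) = 4 + \frac{40}{7} = \frac{68}{7}$)
$Q{\left(q,F \right)} = -4 + F$
$-73 + Q{\left(-9,6 \right)} y{\left(6 \right)} = -73 + \left(-4 + 6\right) \frac{68}{7} = -73 + 2 \cdot \frac{68}{7} = -73 + \frac{136}{7} = - \frac{375}{7}$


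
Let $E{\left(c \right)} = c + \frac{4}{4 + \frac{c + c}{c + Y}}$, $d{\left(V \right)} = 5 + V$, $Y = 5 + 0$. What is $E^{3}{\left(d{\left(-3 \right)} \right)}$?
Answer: $\frac{12167}{512} \approx 23.764$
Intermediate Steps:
$Y = 5$
$E{\left(c \right)} = c + \frac{4}{4 + \frac{2 c}{5 + c}}$ ($E{\left(c \right)} = c + \frac{4}{4 + \frac{c + c}{c + 5}} = c + \frac{4}{4 + \frac{2 c}{5 + c}}$)
$E^{3}{\left(d{\left(-3 \right)} \right)} = \left(\frac{10 + 3 \left(5 - 3\right)^{2} + 12 \left(5 - 3\right)}{10 + 3 \left(5 - 3\right)}\right)^{3} = \left(\frac{10 + 3 \cdot 2^{2} + 12 \cdot 2}{10 + 3 \cdot 2}\right)^{3} = \left(\frac{10 + 3 \cdot 4 + 24}{10 + 6}\right)^{3} = \left(\frac{10 + 12 + 24}{16}\right)^{3} = \left(\frac{1}{16} \cdot 46\right)^{3} = \left(\frac{23}{8}\right)^{3} = \frac{12167}{512}$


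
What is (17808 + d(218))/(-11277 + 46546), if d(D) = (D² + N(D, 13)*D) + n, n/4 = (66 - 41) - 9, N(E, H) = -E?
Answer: 17872/35269 ≈ 0.50673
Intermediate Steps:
n = 64 (n = 4*((66 - 41) - 9) = 4*(25 - 9) = 4*16 = 64)
d(D) = 64 (d(D) = (D² + (-D)*D) + 64 = (D² - D²) + 64 = 0 + 64 = 64)
(17808 + d(218))/(-11277 + 46546) = (17808 + 64)/(-11277 + 46546) = 17872/35269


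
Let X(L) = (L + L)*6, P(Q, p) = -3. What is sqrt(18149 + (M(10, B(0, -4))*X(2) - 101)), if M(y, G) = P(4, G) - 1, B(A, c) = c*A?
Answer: 4*sqrt(1122) ≈ 133.99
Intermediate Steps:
B(A, c) = A*c
M(y, G) = -4 (M(y, G) = -3 - 1 = -4)
X(L) = 12*L (X(L) = (2*L)*6 = 12*L)
sqrt(18149 + (M(10, B(0, -4))*X(2) - 101)) = sqrt(18149 + (-48*2 - 101)) = sqrt(18149 + (-4*24 - 101)) = sqrt(18149 + (-96 - 101)) = sqrt(18149 - 197) = sqrt(17952) = 4*sqrt(1122)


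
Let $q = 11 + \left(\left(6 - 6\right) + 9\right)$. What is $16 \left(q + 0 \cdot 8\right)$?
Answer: $320$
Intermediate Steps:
$q = 20$ ($q = 11 + \left(0 + 9\right) = 11 + 9 = 20$)
$16 \left(q + 0 \cdot 8\right) = 16 \left(20 + 0 \cdot 8\right) = 16 \left(20 + 0\right) = 16 \cdot 20 = 320$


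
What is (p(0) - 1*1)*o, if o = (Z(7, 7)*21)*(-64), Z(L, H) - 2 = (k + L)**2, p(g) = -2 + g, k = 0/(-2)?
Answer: 205632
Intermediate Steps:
k = 0 (k = 0*(-1/2) = 0)
Z(L, H) = 2 + L**2 (Z(L, H) = 2 + (0 + L)**2 = 2 + L**2)
o = -68544 (o = ((2 + 7**2)*21)*(-64) = ((2 + 49)*21)*(-64) = (51*21)*(-64) = 1071*(-64) = -68544)
(p(0) - 1*1)*o = ((-2 + 0) - 1*1)*(-68544) = (-2 - 1)*(-68544) = -3*(-68544) = 205632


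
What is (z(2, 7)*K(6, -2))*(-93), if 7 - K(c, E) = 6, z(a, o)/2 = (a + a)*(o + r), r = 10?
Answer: -12648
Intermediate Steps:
z(a, o) = 4*a*(10 + o) (z(a, o) = 2*((a + a)*(o + 10)) = 2*((2*a)*(10 + o)) = 2*(2*a*(10 + o)) = 4*a*(10 + o))
K(c, E) = 1 (K(c, E) = 7 - 1*6 = 7 - 6 = 1)
(z(2, 7)*K(6, -2))*(-93) = ((4*2*(10 + 7))*1)*(-93) = ((4*2*17)*1)*(-93) = (136*1)*(-93) = 136*(-93) = -12648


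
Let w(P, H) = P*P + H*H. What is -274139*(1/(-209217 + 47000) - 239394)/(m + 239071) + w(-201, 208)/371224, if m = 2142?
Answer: 564571325708522957547/2075081131888072 ≈ 2.7207e+5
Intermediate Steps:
w(P, H) = H² + P² (w(P, H) = P² + H² = H² + P²)
-274139*(1/(-209217 + 47000) - 239394)/(m + 239071) + w(-201, 208)/371224 = -274139*(1/(-209217 + 47000) - 239394)/(2142 + 239071) + (208² + (-201)²)/371224 = -274139/(241213/(1/(-162217) - 239394)) + (43264 + 40401)*(1/371224) = -274139/(241213/(-1/162217 - 239394)) + 83665*(1/371224) = -274139/(241213/(-38833776499/162217)) + 83665/371224 = -274139/(241213*(-162217/38833776499)) + 83665/371224 = -274139/(-5589835603/5547682357) + 83665/371224 = -274139*(-5547682357/5589835603) + 83665/371224 = 1520836093665623/5589835603 + 83665/371224 = 564571325708522957547/2075081131888072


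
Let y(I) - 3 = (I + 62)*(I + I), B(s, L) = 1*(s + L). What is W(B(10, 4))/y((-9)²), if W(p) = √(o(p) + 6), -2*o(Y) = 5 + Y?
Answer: I*√14/46338 ≈ 8.0747e-5*I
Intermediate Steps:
B(s, L) = L + s (B(s, L) = 1*(L + s) = L + s)
y(I) = 3 + 2*I*(62 + I) (y(I) = 3 + (I + 62)*(I + I) = 3 + (62 + I)*(2*I) = 3 + 2*I*(62 + I))
o(Y) = -5/2 - Y/2 (o(Y) = -(5 + Y)/2 = -5/2 - Y/2)
W(p) = √(7/2 - p/2) (W(p) = √((-5/2 - p/2) + 6) = √(7/2 - p/2))
W(B(10, 4))/y((-9)²) = (√(14 - 2*(4 + 10))/2)/(3 + 2*((-9)²)² + 124*(-9)²) = (√(14 - 2*14)/2)/(3 + 2*81² + 124*81) = (√(14 - 28)/2)/(3 + 2*6561 + 10044) = (√(-14)/2)/(3 + 13122 + 10044) = ((I*√14)/2)/23169 = (I*√14/2)*(1/23169) = I*√14/46338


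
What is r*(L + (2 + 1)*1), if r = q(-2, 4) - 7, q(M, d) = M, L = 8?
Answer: -99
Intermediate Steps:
r = -9 (r = -2 - 7 = -9)
r*(L + (2 + 1)*1) = -9*(8 + (2 + 1)*1) = -9*(8 + 3*1) = -9*(8 + 3) = -9*11 = -99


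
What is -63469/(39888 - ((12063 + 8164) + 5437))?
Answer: -9067/2032 ≈ -4.4621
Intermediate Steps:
-63469/(39888 - ((12063 + 8164) + 5437)) = -63469/(39888 - (20227 + 5437)) = -63469/(39888 - 1*25664) = -63469/(39888 - 25664) = -63469/14224 = -63469*1/14224 = -9067/2032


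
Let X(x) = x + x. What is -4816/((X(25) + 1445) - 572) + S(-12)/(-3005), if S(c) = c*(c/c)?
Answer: -14461004/2773615 ≈ -5.2138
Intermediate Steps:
X(x) = 2*x
S(c) = c (S(c) = c*1 = c)
-4816/((X(25) + 1445) - 572) + S(-12)/(-3005) = -4816/((2*25 + 1445) - 572) - 12/(-3005) = -4816/((50 + 1445) - 572) - 12*(-1/3005) = -4816/(1495 - 572) + 12/3005 = -4816/923 + 12/3005 = -14461004/2773615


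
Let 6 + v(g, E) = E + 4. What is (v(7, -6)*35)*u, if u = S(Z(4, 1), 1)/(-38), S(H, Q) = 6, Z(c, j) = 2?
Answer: 840/19 ≈ 44.211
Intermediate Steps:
v(g, E) = -2 + E (v(g, E) = -6 + (E + 4) = -6 + (4 + E) = -2 + E)
u = -3/19 (u = 6/(-38) = 6*(-1/38) = -3/19 ≈ -0.15789)
(v(7, -6)*35)*u = ((-2 - 6)*35)*(-3/19) = -8*35*(-3/19) = -280*(-3/19) = 840/19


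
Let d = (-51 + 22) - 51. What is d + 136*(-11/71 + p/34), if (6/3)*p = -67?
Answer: -16690/71 ≈ -235.07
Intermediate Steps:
p = -67/2 (p = (½)*(-67) = -67/2 ≈ -33.500)
d = -80 (d = -29 - 51 = -80)
d + 136*(-11/71 + p/34) = -80 + 136*(-11/71 - 67/2/34) = -80 + 136*(-11*1/71 - 67/2*1/34) = -80 + 136*(-11/71 - 67/68) = -80 + 136*(-5505/4828) = -80 - 11010/71 = -16690/71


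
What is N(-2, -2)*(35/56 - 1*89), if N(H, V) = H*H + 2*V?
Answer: 0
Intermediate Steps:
N(H, V) = H² + 2*V
N(-2, -2)*(35/56 - 1*89) = ((-2)² + 2*(-2))*(35/56 - 1*89) = (4 - 4)*(35*(1/56) - 89) = 0*(5/8 - 89) = 0*(-707/8) = 0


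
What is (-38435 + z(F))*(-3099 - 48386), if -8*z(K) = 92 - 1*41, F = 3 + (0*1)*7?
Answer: 15833233535/8 ≈ 1.9792e+9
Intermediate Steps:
F = 3 (F = 3 + 0*7 = 3 + 0 = 3)
z(K) = -51/8 (z(K) = -(92 - 1*41)/8 = -(92 - 41)/8 = -⅛*51 = -51/8)
(-38435 + z(F))*(-3099 - 48386) = (-38435 - 51/8)*(-3099 - 48386) = -307531/8*(-51485) = 15833233535/8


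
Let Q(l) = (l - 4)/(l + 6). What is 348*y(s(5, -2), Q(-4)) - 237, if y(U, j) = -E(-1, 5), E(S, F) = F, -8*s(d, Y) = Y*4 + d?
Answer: -1977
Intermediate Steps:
s(d, Y) = -Y/2 - d/8 (s(d, Y) = -(Y*4 + d)/8 = -(4*Y + d)/8 = -(d + 4*Y)/8 = -Y/2 - d/8)
Q(l) = (-4 + l)/(6 + l)
y(U, j) = -5 (y(U, j) = -1*5 = -5)
348*y(s(5, -2), Q(-4)) - 237 = 348*(-5) - 237 = -1740 - 237 = -1977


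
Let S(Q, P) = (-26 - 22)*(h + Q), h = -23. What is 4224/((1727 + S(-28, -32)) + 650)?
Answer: 4224/4825 ≈ 0.87544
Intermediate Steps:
S(Q, P) = 1104 - 48*Q (S(Q, P) = (-26 - 22)*(-23 + Q) = -48*(-23 + Q) = 1104 - 48*Q)
4224/((1727 + S(-28, -32)) + 650) = 4224/((1727 + (1104 - 48*(-28))) + 650) = 4224/((1727 + (1104 + 1344)) + 650) = 4224/((1727 + 2448) + 650) = 4224/(4175 + 650) = 4224/4825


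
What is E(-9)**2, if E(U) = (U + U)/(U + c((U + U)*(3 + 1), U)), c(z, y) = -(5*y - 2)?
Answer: 81/361 ≈ 0.22438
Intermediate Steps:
c(z, y) = 2 - 5*y (c(z, y) = -(-2 + 5*y) = 2 - 5*y)
E(U) = 2*U/(2 - 4*U) (E(U) = (U + U)/(U + (2 - 5*U)) = (2*U)/(2 - 4*U) = 2*U/(2 - 4*U))
E(-9)**2 = (-1*(-9)/(-1 + 2*(-9)))**2 = (-1*(-9)/(-1 - 18))**2 = (-1*(-9)/(-19))**2 = (-1*(-9)*(-1/19))**2 = (-9/19)**2 = 81/361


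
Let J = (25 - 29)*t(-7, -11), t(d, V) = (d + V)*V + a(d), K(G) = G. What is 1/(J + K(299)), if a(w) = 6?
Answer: -1/517 ≈ -0.0019342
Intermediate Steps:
t(d, V) = 6 + V*(V + d) (t(d, V) = (d + V)*V + 6 = (V + d)*V + 6 = V*(V + d) + 6 = 6 + V*(V + d))
J = -816 (J = (25 - 29)*(6 + (-11)² - 11*(-7)) = -4*(6 + 121 + 77) = -4*204 = -816)
1/(J + K(299)) = 1/(-816 + 299) = 1/(-517) = -1/517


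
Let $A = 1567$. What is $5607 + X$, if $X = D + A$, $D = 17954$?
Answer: $25128$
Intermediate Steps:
$X = 19521$ ($X = 17954 + 1567 = 19521$)
$5607 + X = 5607 + 19521 = 25128$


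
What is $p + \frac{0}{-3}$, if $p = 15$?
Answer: $15$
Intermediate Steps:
$p + \frac{0}{-3} = 15 + \frac{0}{-3} = 15 + 0 \left(- \frac{1}{3}\right) = 15 + 0 = 15$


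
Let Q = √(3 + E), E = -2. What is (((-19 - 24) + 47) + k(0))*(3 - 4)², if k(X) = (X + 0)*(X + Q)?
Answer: 4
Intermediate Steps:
Q = 1 (Q = √(3 - 2) = √1 = 1)
k(X) = X*(1 + X) (k(X) = (X + 0)*(X + 1) = X*(1 + X))
(((-19 - 24) + 47) + k(0))*(3 - 4)² = (((-19 - 24) + 47) + 0*(1 + 0))*(3 - 4)² = ((-43 + 47) + 0*1)*(-1)² = (4 + 0)*1 = 4*1 = 4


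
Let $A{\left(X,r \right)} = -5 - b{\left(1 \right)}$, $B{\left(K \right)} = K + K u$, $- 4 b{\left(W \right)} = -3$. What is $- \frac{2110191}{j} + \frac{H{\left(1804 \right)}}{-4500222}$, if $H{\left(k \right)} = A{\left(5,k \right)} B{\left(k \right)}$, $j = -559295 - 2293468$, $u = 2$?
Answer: $\frac{1065011454911}{1426451868154} \approx 0.74662$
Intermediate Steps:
$b{\left(W \right)} = \frac{3}{4}$ ($b{\left(W \right)} = \left(- \frac{1}{4}\right) \left(-3\right) = \frac{3}{4}$)
$j = -2852763$ ($j = -559295 - 2293468 = -2852763$)
$B{\left(K \right)} = 3 K$ ($B{\left(K \right)} = K + K 2 = K + 2 K = 3 K$)
$A{\left(X,r \right)} = - \frac{23}{4}$ ($A{\left(X,r \right)} = -5 - \frac{3}{4} = - \frac{23}{4}$)
$H{\left(k \right)} = - \frac{69 k}{4}$ ($H{\left(k \right)} = - \frac{23 \cdot 3 k}{4} = - \frac{69 k}{4}$)
$- \frac{2110191}{j} + \frac{H{\left(1804 \right)}}{-4500222} = - \frac{2110191}{-2852763} + \frac{\left(- \frac{69}{4}\right) 1804}{-4500222} = \left(-2110191\right) \left(- \frac{1}{2852763}\right) - - \frac{10373}{1500074} = \frac{703397}{950921} + \frac{10373}{1500074} = \frac{1065011454911}{1426451868154}$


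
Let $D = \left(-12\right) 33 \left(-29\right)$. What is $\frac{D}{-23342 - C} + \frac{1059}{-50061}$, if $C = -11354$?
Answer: $- \frac{147046}{150183} \approx -0.97911$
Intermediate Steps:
$D = 11484$ ($D = \left(-396\right) \left(-29\right) = 11484$)
$\frac{D}{-23342 - C} + \frac{1059}{-50061} = \frac{11484}{-23342 - -11354} + \frac{1059}{-50061} = \frac{11484}{-23342 + 11354} + 1059 \left(- \frac{1}{50061}\right) = \frac{11484}{-11988} - \frac{353}{16687} = 11484 \left(- \frac{1}{11988}\right) - \frac{353}{16687} = - \frac{319}{333} - \frac{353}{16687} = - \frac{147046}{150183}$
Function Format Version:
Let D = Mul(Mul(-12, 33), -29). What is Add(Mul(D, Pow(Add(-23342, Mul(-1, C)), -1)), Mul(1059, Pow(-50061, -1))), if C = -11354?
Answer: Rational(-147046, 150183) ≈ -0.97911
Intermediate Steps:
D = 11484 (D = Mul(-396, -29) = 11484)
Add(Mul(D, Pow(Add(-23342, Mul(-1, C)), -1)), Mul(1059, Pow(-50061, -1))) = Add(Mul(11484, Pow(Add(-23342, Mul(-1, -11354)), -1)), Mul(1059, Pow(-50061, -1))) = Add(Mul(11484, Pow(Add(-23342, 11354), -1)), Mul(1059, Rational(-1, 50061))) = Add(Mul(11484, Pow(-11988, -1)), Rational(-353, 16687)) = Add(Mul(11484, Rational(-1, 11988)), Rational(-353, 16687)) = Add(Rational(-319, 333), Rational(-353, 16687)) = Rational(-147046, 150183)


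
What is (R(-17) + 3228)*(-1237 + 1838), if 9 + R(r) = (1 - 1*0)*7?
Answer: 1938826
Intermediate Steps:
R(r) = -2 (R(r) = -9 + (1 - 1*0)*7 = -9 + (1 + 0)*7 = -9 + 1*7 = -9 + 7 = -2)
(R(-17) + 3228)*(-1237 + 1838) = (-2 + 3228)*(-1237 + 1838) = 3226*601 = 1938826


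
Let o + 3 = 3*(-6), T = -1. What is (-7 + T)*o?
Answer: 168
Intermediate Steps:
o = -21 (o = -3 + 3*(-6) = -3 - 18 = -21)
(-7 + T)*o = (-7 - 1)*(-21) = -8*(-21) = 168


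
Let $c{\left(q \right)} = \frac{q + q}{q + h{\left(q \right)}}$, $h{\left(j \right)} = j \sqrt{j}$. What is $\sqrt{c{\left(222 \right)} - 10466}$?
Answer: $\frac{\sqrt{-10464 - 10466 \sqrt{222}}}{\sqrt{1 + \sqrt{222}}} \approx 102.3 i$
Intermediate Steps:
$h{\left(j \right)} = j^{\frac{3}{2}}$
$c{\left(q \right)} = \frac{2 q}{q + q^{\frac{3}{2}}}$ ($c{\left(q \right)} = \frac{q + q}{q + q^{\frac{3}{2}}} = \frac{2 q}{q + q^{\frac{3}{2}}}$)
$\sqrt{c{\left(222 \right)} - 10466} = \sqrt{2 \cdot 222 \frac{1}{222 + 222^{\frac{3}{2}}} - 10466} = \sqrt{2 \cdot 222 \frac{1}{222 + 222 \sqrt{222}} - 10466} = \sqrt{\frac{444}{222 + 222 \sqrt{222}} - 10466} = \sqrt{-10466 + \frac{444}{222 + 222 \sqrt{222}}}$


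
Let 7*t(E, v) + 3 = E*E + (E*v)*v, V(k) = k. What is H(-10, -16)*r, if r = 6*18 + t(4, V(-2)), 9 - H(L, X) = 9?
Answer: 0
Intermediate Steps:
H(L, X) = 0 (H(L, X) = 9 - 1*9 = 9 - 9 = 0)
t(E, v) = -3/7 + E²/7 + E*v²/7 (t(E, v) = -3/7 + (E*E + (E*v)*v)/7 = -3/7 + (E² + E*v²)/7 = -3/7 + (E²/7 + E*v²/7) = -3/7 + E²/7 + E*v²/7)
r = 785/7 (r = 6*18 + (-3/7 + (⅐)*4² + (⅐)*4*(-2)²) = 108 + (-3/7 + (⅐)*16 + (⅐)*4*4) = 108 + (-3/7 + 16/7 + 16/7) = 108 + 29/7 = 785/7 ≈ 112.14)
H(-10, -16)*r = 0*(785/7) = 0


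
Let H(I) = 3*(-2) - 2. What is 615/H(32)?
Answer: -615/8 ≈ -76.875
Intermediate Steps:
H(I) = -8 (H(I) = -6 - 2 = -8)
615/H(32) = 615/(-8) = 615*(-⅛) = -615/8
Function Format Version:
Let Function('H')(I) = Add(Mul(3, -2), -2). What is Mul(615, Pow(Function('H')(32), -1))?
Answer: Rational(-615, 8) ≈ -76.875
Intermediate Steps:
Function('H')(I) = -8 (Function('H')(I) = Add(-6, -2) = -8)
Mul(615, Pow(Function('H')(32), -1)) = Mul(615, Pow(-8, -1)) = Mul(615, Rational(-1, 8)) = Rational(-615, 8)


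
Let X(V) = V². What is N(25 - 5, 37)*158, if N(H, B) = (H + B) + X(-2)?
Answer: 9638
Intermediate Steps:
N(H, B) = 4 + B + H (N(H, B) = (H + B) + (-2)² = (B + H) + 4 = 4 + B + H)
N(25 - 5, 37)*158 = (4 + 37 + (25 - 5))*158 = (4 + 37 + 20)*158 = 61*158 = 9638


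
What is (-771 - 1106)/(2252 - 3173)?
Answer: 1877/921 ≈ 2.0380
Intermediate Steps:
(-771 - 1106)/(2252 - 3173) = -1877/(-921) = -1877*(-1/921) = 1877/921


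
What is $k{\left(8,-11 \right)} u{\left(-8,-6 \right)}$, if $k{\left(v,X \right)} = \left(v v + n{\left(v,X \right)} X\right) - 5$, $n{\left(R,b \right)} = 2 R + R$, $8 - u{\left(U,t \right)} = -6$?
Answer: $-2870$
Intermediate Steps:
$u{\left(U,t \right)} = 14$ ($u{\left(U,t \right)} = 8 - -6 = 8 + 6 = 14$)
$n{\left(R,b \right)} = 3 R$
$k{\left(v,X \right)} = -5 + v^{2} + 3 X v$ ($k{\left(v,X \right)} = \left(v v + 3 v X\right) - 5 = \left(v^{2} + 3 X v\right) - 5 = -5 + v^{2} + 3 X v$)
$k{\left(8,-11 \right)} u{\left(-8,-6 \right)} = \left(-5 + 8^{2} + 3 \left(-11\right) 8\right) 14 = \left(-5 + 64 - 264\right) 14 = \left(-205\right) 14 = -2870$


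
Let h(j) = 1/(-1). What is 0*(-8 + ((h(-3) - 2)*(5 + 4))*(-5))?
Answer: 0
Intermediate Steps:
h(j) = -1
0*(-8 + ((h(-3) - 2)*(5 + 4))*(-5)) = 0*(-8 + ((-1 - 2)*(5 + 4))*(-5)) = 0*(-8 - 3*9*(-5)) = 0*(-8 - 27*(-5)) = 0*(-8 + 135) = 0*127 = 0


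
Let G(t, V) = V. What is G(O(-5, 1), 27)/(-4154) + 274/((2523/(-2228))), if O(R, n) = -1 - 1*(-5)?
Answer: -2535968809/10480542 ≈ -241.97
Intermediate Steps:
O(R, n) = 4 (O(R, n) = -1 + 5 = 4)
G(O(-5, 1), 27)/(-4154) + 274/((2523/(-2228))) = 27/(-4154) + 274/((2523/(-2228))) = 27*(-1/4154) + 274/((2523*(-1/2228))) = -27/4154 + 274/(-2523/2228) = -27/4154 + 274*(-2228/2523) = -27/4154 - 610472/2523 = -2535968809/10480542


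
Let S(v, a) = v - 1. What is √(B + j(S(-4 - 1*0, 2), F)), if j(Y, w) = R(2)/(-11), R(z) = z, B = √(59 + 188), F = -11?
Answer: √(-22 + 121*√247)/11 ≈ 3.9414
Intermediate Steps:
B = √247 ≈ 15.716
S(v, a) = -1 + v
j(Y, w) = -2/11 (j(Y, w) = 2/(-11) = 2*(-1/11) = -2/11)
√(B + j(S(-4 - 1*0, 2), F)) = √(√247 - 2/11) = √(-2/11 + √247)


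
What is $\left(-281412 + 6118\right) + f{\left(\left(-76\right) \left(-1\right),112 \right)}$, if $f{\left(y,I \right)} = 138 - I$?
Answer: $-275268$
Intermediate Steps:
$\left(-281412 + 6118\right) + f{\left(\left(-76\right) \left(-1\right),112 \right)} = \left(-281412 + 6118\right) + \left(138 - 112\right) = -275294 + \left(138 - 112\right) = -275294 + 26 = -275268$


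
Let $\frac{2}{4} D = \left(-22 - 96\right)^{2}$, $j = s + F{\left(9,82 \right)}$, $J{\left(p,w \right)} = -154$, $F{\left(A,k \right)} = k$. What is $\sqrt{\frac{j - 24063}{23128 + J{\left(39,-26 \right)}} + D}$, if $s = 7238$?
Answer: $\frac{\sqrt{1633102218174}}{7658} \approx 166.88$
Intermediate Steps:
$j = 7320$ ($j = 7238 + 82 = 7320$)
$D = 27848$ ($D = 2 \left(-22 - 96\right)^{2} = 2 \left(-118\right)^{2} = 2 \cdot 13924 = 27848$)
$\sqrt{\frac{j - 24063}{23128 + J{\left(39,-26 \right)}} + D} = \sqrt{\frac{7320 - 24063}{23128 - 154} + 27848} = \sqrt{- \frac{16743}{22974} + 27848} = \sqrt{\left(-16743\right) \frac{1}{22974} + 27848} = \sqrt{- \frac{5581}{7658} + 27848} = \sqrt{\frac{213254403}{7658}} = \frac{\sqrt{1633102218174}}{7658}$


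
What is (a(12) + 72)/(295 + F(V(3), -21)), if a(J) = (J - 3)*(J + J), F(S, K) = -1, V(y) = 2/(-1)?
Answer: 48/49 ≈ 0.97959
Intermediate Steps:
V(y) = -2 (V(y) = 2*(-1) = -2)
a(J) = 2*J*(-3 + J) (a(J) = (-3 + J)*(2*J) = 2*J*(-3 + J))
(a(12) + 72)/(295 + F(V(3), -21)) = (2*12*(-3 + 12) + 72)/(295 - 1) = (2*12*9 + 72)/294 = (216 + 72)*(1/294) = 288*(1/294) = 48/49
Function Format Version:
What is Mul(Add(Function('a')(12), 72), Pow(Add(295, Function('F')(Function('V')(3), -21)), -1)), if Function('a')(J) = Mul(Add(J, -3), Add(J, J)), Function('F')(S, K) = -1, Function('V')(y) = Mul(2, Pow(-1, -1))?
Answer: Rational(48, 49) ≈ 0.97959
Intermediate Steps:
Function('V')(y) = -2 (Function('V')(y) = Mul(2, -1) = -2)
Function('a')(J) = Mul(2, J, Add(-3, J)) (Function('a')(J) = Mul(Add(-3, J), Mul(2, J)) = Mul(2, J, Add(-3, J)))
Mul(Add(Function('a')(12), 72), Pow(Add(295, Function('F')(Function('V')(3), -21)), -1)) = Mul(Add(Mul(2, 12, Add(-3, 12)), 72), Pow(Add(295, -1), -1)) = Mul(Add(Mul(2, 12, 9), 72), Pow(294, -1)) = Mul(Add(216, 72), Rational(1, 294)) = Mul(288, Rational(1, 294)) = Rational(48, 49)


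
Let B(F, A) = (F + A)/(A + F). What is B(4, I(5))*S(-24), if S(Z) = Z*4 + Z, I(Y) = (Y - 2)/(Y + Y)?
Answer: -120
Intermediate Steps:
I(Y) = (-2 + Y)/(2*Y) (I(Y) = (-2 + Y)/((2*Y)) = (-2 + Y)*(1/(2*Y)) = (-2 + Y)/(2*Y))
S(Z) = 5*Z (S(Z) = 4*Z + Z = 5*Z)
B(F, A) = 1 (B(F, A) = (A + F)/(A + F) = 1)
B(4, I(5))*S(-24) = 1*(5*(-24)) = 1*(-120) = -120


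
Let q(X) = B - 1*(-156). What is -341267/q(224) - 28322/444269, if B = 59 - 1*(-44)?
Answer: -21660240603/16437953 ≈ -1317.7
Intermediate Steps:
B = 103 (B = 59 + 44 = 103)
q(X) = 259 (q(X) = 103 - 1*(-156) = 103 + 156 = 259)
-341267/q(224) - 28322/444269 = -341267/259 - 28322/444269 = -341267*1/259 - 28322*1/444269 = -341267/259 - 4046/63467 = -21660240603/16437953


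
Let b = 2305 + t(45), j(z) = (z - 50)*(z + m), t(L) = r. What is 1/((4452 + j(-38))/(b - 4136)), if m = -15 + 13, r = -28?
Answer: -1859/7972 ≈ -0.23319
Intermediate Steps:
t(L) = -28
m = -2
j(z) = (-50 + z)*(-2 + z) (j(z) = (z - 50)*(z - 2) = (-50 + z)*(-2 + z))
b = 2277 (b = 2305 - 28 = 2277)
1/((4452 + j(-38))/(b - 4136)) = 1/((4452 + (100 + (-38)² - 52*(-38)))/(2277 - 4136)) = 1/((4452 + (100 + 1444 + 1976))/(-1859)) = 1/((4452 + 3520)*(-1/1859)) = 1/(7972*(-1/1859)) = 1/(-7972/1859) = -1859/7972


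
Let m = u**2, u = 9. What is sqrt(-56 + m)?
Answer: 5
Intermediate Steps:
m = 81 (m = 9**2 = 81)
sqrt(-56 + m) = sqrt(-56 + 81) = sqrt(25) = 5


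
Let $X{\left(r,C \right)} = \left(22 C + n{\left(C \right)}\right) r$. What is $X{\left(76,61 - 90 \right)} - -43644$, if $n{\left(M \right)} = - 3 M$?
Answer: $1768$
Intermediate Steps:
$X{\left(r,C \right)} = 19 C r$ ($X{\left(r,C \right)} = \left(22 C - 3 C\right) r = 19 C r$)
$X{\left(76,61 - 90 \right)} - -43644 = 19 \left(61 - 90\right) 76 - -43644 = 19 \left(61 - 90\right) 76 + 43644 = 19 \left(-29\right) 76 + 43644 = -41876 + 43644 = 1768$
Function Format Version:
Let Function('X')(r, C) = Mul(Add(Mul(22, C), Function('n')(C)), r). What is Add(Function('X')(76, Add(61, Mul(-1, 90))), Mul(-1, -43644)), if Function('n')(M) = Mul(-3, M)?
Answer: 1768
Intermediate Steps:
Function('X')(r, C) = Mul(19, C, r) (Function('X')(r, C) = Mul(Add(Mul(22, C), Mul(-3, C)), r) = Mul(Mul(19, C), r) = Mul(19, C, r))
Add(Function('X')(76, Add(61, Mul(-1, 90))), Mul(-1, -43644)) = Add(Mul(19, Add(61, Mul(-1, 90)), 76), Mul(-1, -43644)) = Add(Mul(19, Add(61, -90), 76), 43644) = Add(Mul(19, -29, 76), 43644) = Add(-41876, 43644) = 1768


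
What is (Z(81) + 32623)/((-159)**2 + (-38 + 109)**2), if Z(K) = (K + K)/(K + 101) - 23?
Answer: 2966681/2759302 ≈ 1.0752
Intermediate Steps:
Z(K) = -23 + 2*K/(101 + K) (Z(K) = (2*K)/(101 + K) - 23 = 2*K/(101 + K) - 23 = -23 + 2*K/(101 + K))
(Z(81) + 32623)/((-159)**2 + (-38 + 109)**2) = ((-2323 - 21*81)/(101 + 81) + 32623)/((-159)**2 + (-38 + 109)**2) = ((-2323 - 1701)/182 + 32623)/(25281 + 71**2) = ((1/182)*(-4024) + 32623)/(25281 + 5041) = (-2012/91 + 32623)/30322 = (2966681/91)*(1/30322) = 2966681/2759302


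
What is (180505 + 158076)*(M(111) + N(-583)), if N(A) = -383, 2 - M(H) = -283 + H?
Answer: -70763429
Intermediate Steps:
M(H) = 285 - H (M(H) = 2 - (-283 + H) = 2 + (283 - H) = 285 - H)
(180505 + 158076)*(M(111) + N(-583)) = (180505 + 158076)*((285 - 1*111) - 383) = 338581*((285 - 111) - 383) = 338581*(174 - 383) = 338581*(-209) = -70763429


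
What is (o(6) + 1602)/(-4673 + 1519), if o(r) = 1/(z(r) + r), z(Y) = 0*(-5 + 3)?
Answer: -9613/18924 ≈ -0.50798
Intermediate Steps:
z(Y) = 0 (z(Y) = 0*(-2) = 0)
o(r) = 1/r (o(r) = 1/(0 + r) = 1/r)
(o(6) + 1602)/(-4673 + 1519) = (1/6 + 1602)/(-4673 + 1519) = (⅙ + 1602)/(-3154) = (9613/6)*(-1/3154) = -9613/18924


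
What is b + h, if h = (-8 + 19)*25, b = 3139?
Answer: 3414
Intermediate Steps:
h = 275 (h = 11*25 = 275)
b + h = 3139 + 275 = 3414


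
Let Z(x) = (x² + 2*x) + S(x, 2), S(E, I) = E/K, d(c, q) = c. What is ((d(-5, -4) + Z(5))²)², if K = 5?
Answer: 923521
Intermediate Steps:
S(E, I) = E/5
Z(x) = x² + 11*x/5 (Z(x) = (x² + 2*x) + x/5 = x² + 11*x/5)
((d(-5, -4) + Z(5))²)² = ((-5 + (⅕)*5*(11 + 5*5))²)² = ((-5 + (⅕)*5*(11 + 25))²)² = ((-5 + (⅕)*5*36)²)² = ((-5 + 36)²)² = (31²)² = 961² = 923521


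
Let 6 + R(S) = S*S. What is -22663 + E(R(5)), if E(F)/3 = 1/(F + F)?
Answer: -861191/38 ≈ -22663.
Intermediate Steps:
R(S) = -6 + S**2 (R(S) = -6 + S*S = -6 + S**2)
E(F) = 3/(2*F) (E(F) = 3/(F + F) = 3/((2*F)) = 3*(1/(2*F)) = 3/(2*F))
-22663 + E(R(5)) = -22663 + 3/(2*(-6 + 5**2)) = -22663 + 3/(2*(-6 + 25)) = -22663 + (3/2)/19 = -22663 + (3/2)*(1/19) = -22663 + 3/38 = -861191/38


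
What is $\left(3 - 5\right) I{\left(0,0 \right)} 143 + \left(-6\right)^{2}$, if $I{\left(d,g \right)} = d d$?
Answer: $36$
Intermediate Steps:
$I{\left(d,g \right)} = d^{2}$
$\left(3 - 5\right) I{\left(0,0 \right)} 143 + \left(-6\right)^{2} = \left(3 - 5\right) 0^{2} \cdot 143 + \left(-6\right)^{2} = \left(-2\right) 0 \cdot 143 + 36 = 0 \cdot 143 + 36 = 0 + 36 = 36$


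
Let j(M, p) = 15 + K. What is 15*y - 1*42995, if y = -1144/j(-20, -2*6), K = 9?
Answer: -43710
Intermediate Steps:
j(M, p) = 24 (j(M, p) = 15 + 9 = 24)
y = -143/3 (y = -1144/24 = -1144*1/24 = -143/3 ≈ -47.667)
15*y - 1*42995 = 15*(-143/3) - 1*42995 = -715 - 42995 = -43710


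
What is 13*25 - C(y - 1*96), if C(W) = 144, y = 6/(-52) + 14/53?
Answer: 181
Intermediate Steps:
y = 205/1378 (y = 6*(-1/52) + 14*(1/53) = -3/26 + 14/53 = 205/1378 ≈ 0.14877)
13*25 - C(y - 1*96) = 13*25 - 1*144 = 325 - 144 = 181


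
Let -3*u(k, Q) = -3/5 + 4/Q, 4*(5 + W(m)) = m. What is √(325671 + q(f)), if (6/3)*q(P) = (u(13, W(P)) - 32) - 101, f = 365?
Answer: √38755086595/345 ≈ 570.62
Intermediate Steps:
W(m) = -5 + m/4
u(k, Q) = ⅕ - 4/(3*Q) (u(k, Q) = -(-3/5 + 4/Q)/3 = -(-3*⅕ + 4/Q)/3 = -(-⅗ + 4/Q)/3 = ⅕ - 4/(3*Q))
q(P) = -133/2 + (-35 + 3*P/4)/(30*(-5 + P/4)) (q(P) = (((-20 + 3*(-5 + P/4))/(15*(-5 + P/4)) - 32) - 101)/2 = (((-20 + (-15 + 3*P/4))/(15*(-5 + P/4)) - 32) - 101)/2 = (((-35 + 3*P/4)/(15*(-5 + P/4)) - 32) - 101)/2 = ((-32 + (-35 + 3*P/4)/(15*(-5 + P/4))) - 101)/2 = (-133 + (-35 + 3*P/4)/(15*(-5 + P/4)))/2 = -133/2 + (-35 + 3*P/4)/(30*(-5 + P/4)))
√(325671 + q(f)) = √(325671 + 4*(4970 - 249*365)/(15*(-20 + 365))) = √(325671 + (4/15)*(4970 - 90885)/345) = √(325671 + (4/15)*(1/345)*(-85915)) = √(325671 - 68732/1035) = √(337000753/1035) = √38755086595/345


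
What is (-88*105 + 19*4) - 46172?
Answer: -55336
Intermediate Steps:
(-88*105 + 19*4) - 46172 = (-9240 + 76) - 46172 = -9164 - 46172 = -55336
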